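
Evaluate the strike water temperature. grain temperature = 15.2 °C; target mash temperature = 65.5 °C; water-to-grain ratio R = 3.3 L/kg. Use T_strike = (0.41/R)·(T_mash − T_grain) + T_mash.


T_strike = (0.41/3.3)·(65.5 − 15.2) + 65.5

71.7494 °C


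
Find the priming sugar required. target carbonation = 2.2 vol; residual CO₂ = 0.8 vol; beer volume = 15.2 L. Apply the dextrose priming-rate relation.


sugar = (target − residual)·4.0·V
sugar = (2.2 − 0.8)·4.0·15.2

85.1200 g


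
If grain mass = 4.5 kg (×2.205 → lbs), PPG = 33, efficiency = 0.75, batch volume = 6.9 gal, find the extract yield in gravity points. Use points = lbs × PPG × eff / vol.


lbs = 4.5 × 2.205 = 9.9225
points = 9.9225 × 33 × 0.75 / 6.9

35.5916 points


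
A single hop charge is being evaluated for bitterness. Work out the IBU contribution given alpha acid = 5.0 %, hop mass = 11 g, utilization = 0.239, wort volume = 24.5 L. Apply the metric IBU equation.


IBU = (α/100)·mass·U·1000 / V
IBU = (5.0/100)·11·0.239·1000 / 24.5

5.3653 IBU


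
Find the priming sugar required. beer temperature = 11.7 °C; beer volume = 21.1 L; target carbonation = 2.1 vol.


residual = 14.695·(0.01821 + 0.09011·e^(−0.04·T));  sugar = (target − residual)·4.0·V
residual = 14.695·(0.01821 + 0.09011·e^(−0.04·11.7)) = 1.0969
sugar = (2.1 − 1.0969)·4.0·21.1

84.6650 g


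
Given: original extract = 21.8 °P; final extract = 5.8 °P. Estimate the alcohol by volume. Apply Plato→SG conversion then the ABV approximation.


SG = 259/(259 − P);  ABV = (OG − FG)·131.25
OG = 259/(259 − 21.8) = 1.0919
FG = 259/(259 − 5.8) = 1.0229
ABV = (1.0919 − 1.0229)·131.25

9.0561 % ABV


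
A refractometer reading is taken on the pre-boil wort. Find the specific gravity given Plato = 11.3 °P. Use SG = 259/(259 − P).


SG = 259/(259 − 11.3)

1.0456


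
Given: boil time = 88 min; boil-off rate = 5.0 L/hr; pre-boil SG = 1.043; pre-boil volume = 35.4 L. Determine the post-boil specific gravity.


V_post = V_pre − rate·(t/60);  SG_post = 1 + (SG_pre−1)·V_pre/V_post
V_post = 35.4 − 5.0·(88/60) = 28.0667
SG_post = 1 + (1.043 − 1)·35.4/28.0667

1.0542


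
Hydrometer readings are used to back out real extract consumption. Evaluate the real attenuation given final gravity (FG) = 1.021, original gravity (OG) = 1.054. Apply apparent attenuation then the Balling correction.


AA = (OG−FG)/(OG−1)·100;  RA = AA·0.8192
AA = (1.054 − 1.021)/(1.054 − 1)·100 = 61.1111
RA = 61.1111·0.8192

50.0622 %


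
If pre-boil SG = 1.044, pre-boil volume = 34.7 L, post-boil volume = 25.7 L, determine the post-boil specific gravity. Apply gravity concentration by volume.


SG_post = 1 + (SG_pre − 1)·V_pre/V_post
pts_pre = (1.044 − 1)·1000 = 44.0000
pts_post = 44.0000·34.7/25.7 = 59.4086
SG_post = 1 + 59.4086/1000

1.0594


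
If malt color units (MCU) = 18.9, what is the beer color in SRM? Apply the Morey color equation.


SRM = 1.4922 · MCU^0.6859
SRM = 1.4922 · 18.9^0.6859

11.2035 SRM


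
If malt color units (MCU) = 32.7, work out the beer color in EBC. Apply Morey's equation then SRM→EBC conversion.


SRM = 1.4922·MCU^0.6859;  EBC = SRM·1.97
SRM = 1.4922·32.7^0.6859 = 16.3176
EBC = 16.3176·1.97

32.1456 EBC


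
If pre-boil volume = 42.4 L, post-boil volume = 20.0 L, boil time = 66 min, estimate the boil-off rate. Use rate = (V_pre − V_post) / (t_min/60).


rate = (42.4 − 20.0) / (66/60)

20.3636 L/hr


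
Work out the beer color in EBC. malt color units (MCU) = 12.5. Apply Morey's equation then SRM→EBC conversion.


SRM = 1.4922·MCU^0.6859;  EBC = SRM·1.97
SRM = 1.4922·12.5^0.6859 = 8.4372
EBC = 8.4372·1.97

16.6213 EBC


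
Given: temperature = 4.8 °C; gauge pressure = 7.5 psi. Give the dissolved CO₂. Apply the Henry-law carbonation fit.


vols = (P + 14.695)·(0.01821 + 0.09011·e^(−0.04·T))
vols = (7.5 + 14.695)·(0.01821 + 0.09011·e^(−0.04·4.8))

2.0548 volumes


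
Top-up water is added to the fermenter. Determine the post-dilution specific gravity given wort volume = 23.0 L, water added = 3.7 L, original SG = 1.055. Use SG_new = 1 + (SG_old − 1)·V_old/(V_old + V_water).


pts = (1.055 − 1)·1000·23.0/(23.0 + 3.7) = 47.3783
SG_new = 1 + 47.3783/1000

1.0474


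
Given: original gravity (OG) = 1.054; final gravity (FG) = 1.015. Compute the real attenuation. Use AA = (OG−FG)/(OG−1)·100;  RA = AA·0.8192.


AA = (1.054 − 1.015)/(1.054 − 1)·100 = 72.2222
RA = 72.2222·0.8192

59.1644 %


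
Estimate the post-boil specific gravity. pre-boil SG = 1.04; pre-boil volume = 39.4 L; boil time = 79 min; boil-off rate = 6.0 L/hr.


V_post = V_pre − rate·(t/60);  SG_post = 1 + (SG_pre−1)·V_pre/V_post
V_post = 39.4 − 6.0·(79/60) = 31.5000
SG_post = 1 + (1.04 − 1)·39.4/31.5000

1.0500


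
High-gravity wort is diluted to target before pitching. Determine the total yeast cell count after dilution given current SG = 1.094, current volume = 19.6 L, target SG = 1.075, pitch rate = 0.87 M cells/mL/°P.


V_w = V·((SG_c−1)/(SG_t−1)−1);  °P = 259 − 259/SG_t;  cells = rate·(V+V_w)·°P
V_w = 19.6·((1.094−1)/(1.075−1)−1) = 4.9653
V_final = 19.6 + 4.9653 = 24.5653
°P = 259 − 259/1.075 = 18.0698
cells = 0.87·24.5653·18.0698

386.1842 billion cells


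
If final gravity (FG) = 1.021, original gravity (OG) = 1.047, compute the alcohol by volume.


ABV = (OG − FG) · 131.25
ABV = (1.047 − 1.021) · 131.25

3.4125 % ABV


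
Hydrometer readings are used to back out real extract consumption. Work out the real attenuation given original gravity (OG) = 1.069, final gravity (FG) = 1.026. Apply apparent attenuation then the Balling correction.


AA = (OG−FG)/(OG−1)·100;  RA = AA·0.8192
AA = (1.069 − 1.026)/(1.069 − 1)·100 = 62.3188
RA = 62.3188·0.8192

51.0516 %


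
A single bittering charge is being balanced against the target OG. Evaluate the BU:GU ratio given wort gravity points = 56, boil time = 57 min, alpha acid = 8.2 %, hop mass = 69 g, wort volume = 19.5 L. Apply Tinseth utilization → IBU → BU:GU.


U = 1.65·0.000125^(GP/1000)·(1−e^(−0.04t))/4.15;  IBU = (α/100)·m·U·1000/V;  BU:GU = IBU/GP
U = 1.65·0.000125^(56/1000)·(1−e^(−0.04·57))/4.15 = 0.2158
IBU = (8.2/100)·69·0.2158·1000/19.5 = 62.6080
BU:GU = 62.6080/56

1.1180


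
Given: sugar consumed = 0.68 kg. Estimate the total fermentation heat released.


Q = m_sugar · 590 kJ/kg
Q = 0.68 · 590

401.2000 kJ


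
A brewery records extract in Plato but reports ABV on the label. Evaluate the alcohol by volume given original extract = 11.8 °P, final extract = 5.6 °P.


SG = 259/(259 − P);  ABV = (OG − FG)·131.25
OG = 259/(259 − 11.8) = 1.0477
FG = 259/(259 − 5.6) = 1.0221
ABV = (1.0477 − 1.0221)·131.25

3.3646 % ABV


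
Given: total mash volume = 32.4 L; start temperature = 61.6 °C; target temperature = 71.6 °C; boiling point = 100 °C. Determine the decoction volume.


V_dec = V_total·(T_target − T_start)/(T_boil − T_start)
V_dec = 32.4·(71.6 − 61.6)/(100 − 61.6)

8.4375 L


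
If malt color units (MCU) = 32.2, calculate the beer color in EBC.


SRM = 1.4922·MCU^0.6859;  EBC = SRM·1.97
SRM = 1.4922·32.2^0.6859 = 16.1460
EBC = 16.1460·1.97

31.8077 EBC


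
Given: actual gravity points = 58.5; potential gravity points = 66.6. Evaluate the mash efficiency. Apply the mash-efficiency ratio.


efficiency = actual / potential × 100
efficiency = 58.5 / 66.6 × 100

87.8378 %


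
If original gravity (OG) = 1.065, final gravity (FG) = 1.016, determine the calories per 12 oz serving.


ABW = (OG−FG)·131.25·0.79/FG;  °P = 259 − 259/SG (for OG→OE and FG→AE);  RE = 0.1808·OE + 0.8192·AE;  Cal = (6.9·ABW + 4·(RE−0.1))·FG·3.55
ABW = (1.065 − 1.016)·131.25·0.79/1.016 = 5.0007
OE = 259 − 259/1.065 = 15.8075 °P
AE = 259 − 259/1.016 = 4.0787 °P
RE = 0.1808·15.8075 + 0.8192·4.0787 = 6.1993 °P
Cal = (6.9·5.0007 + 4·(6.1993−0.1))·1.016·3.55

212.4473 kcal


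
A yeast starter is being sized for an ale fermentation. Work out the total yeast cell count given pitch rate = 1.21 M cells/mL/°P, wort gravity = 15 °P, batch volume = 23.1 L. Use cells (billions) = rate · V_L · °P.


cells = 1.21 · 23.1 · 15

419.2650 billion cells


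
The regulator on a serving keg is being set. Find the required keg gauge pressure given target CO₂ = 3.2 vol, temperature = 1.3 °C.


psi = vols/(0.01821 + 0.09011·e^(−0.04·T)) − 14.695
psi = 3.2/(0.01821 + 0.09011·e^(−0.04·1.3)) − 14.695

16.1472 psi


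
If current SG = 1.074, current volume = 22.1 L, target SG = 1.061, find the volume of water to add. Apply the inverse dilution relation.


V_water = V·((SG_curr − 1)/(SG_target − 1) − 1)
V_water = 22.1·((1.074 − 1)/(1.061 − 1) − 1)

4.7098 L


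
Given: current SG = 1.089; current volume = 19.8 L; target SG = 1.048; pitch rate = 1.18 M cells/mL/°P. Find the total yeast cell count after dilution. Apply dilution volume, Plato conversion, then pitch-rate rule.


V_w = V·((SG_c−1)/(SG_t−1)−1);  °P = 259 − 259/SG_t;  cells = rate·(V+V_w)·°P
V_w = 19.8·((1.089−1)/(1.048−1)−1) = 16.9125
V_final = 19.8 + 16.9125 = 36.7125
°P = 259 − 259/1.048 = 11.8626
cells = 1.18·36.7125·11.8626

513.8965 billion cells


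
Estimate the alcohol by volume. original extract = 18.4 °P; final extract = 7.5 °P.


SG = 259/(259 − P);  ABV = (OG − FG)·131.25
OG = 259/(259 − 18.4) = 1.0765
FG = 259/(259 − 7.5) = 1.0298
ABV = (1.0765 − 1.0298)·131.25

6.1234 % ABV


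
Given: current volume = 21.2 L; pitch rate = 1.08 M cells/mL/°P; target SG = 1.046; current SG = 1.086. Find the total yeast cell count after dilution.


V_w = V·((SG_c−1)/(SG_t−1)−1);  °P = 259 − 259/SG_t;  cells = rate·(V+V_w)·°P
V_w = 21.2·((1.086−1)/(1.046−1)−1) = 18.4348
V_final = 21.2 + 18.4348 = 39.6348
°P = 259 − 259/1.046 = 11.3901
cells = 1.08·39.6348·11.3901

487.5578 billion cells


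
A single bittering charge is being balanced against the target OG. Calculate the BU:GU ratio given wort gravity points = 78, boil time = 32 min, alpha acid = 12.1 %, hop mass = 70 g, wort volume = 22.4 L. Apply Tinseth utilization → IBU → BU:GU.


U = 1.65·0.000125^(GP/1000)·(1−e^(−0.04t))/4.15;  IBU = (α/100)·m·U·1000/V;  BU:GU = IBU/GP
U = 1.65·0.000125^(78/1000)·(1−e^(−0.04·32))/4.15 = 0.1424
IBU = (12.1/100)·70·0.1424·1000/22.4 = 53.8450
BU:GU = 53.8450/78

0.6903


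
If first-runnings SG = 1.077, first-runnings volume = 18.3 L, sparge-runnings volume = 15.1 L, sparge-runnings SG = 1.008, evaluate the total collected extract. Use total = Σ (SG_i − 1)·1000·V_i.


first = (1.077 − 1)·1000·18.3 = 1409.1000
sparge = (1.008 − 1)·1000·15.1 = 120.8000
total = 1409.1000 + 120.8000

1529.9000 gravity·L


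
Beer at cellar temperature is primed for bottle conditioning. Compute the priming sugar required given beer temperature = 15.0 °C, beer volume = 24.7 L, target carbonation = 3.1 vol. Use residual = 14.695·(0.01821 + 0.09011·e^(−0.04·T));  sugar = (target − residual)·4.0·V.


residual = 14.695·(0.01821 + 0.09011·e^(−0.04·15.0)) = 0.9943
sugar = (3.1 − 0.9943)·4.0·24.7

208.0418 g


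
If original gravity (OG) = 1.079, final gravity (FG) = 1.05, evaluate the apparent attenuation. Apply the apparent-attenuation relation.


AA = (OG − FG)/(OG − 1) · 100
AA = (1.079 − 1.05)/(1.079 − 1) · 100

36.7089 %


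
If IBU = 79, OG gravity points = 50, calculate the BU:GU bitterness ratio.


BU:GU = IBU / OG_points
BU:GU = 79 / 50

1.5800


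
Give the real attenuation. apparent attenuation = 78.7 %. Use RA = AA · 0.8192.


RA = 78.7 · 0.8192

64.4710 %


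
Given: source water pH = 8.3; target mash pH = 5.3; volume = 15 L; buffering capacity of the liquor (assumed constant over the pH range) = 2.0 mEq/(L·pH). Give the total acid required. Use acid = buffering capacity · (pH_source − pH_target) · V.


acid = 2.0 · (8.3 − 5.3) · 15

90.0000 mEq


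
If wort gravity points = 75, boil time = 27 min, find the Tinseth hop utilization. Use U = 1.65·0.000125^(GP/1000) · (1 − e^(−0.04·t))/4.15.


bigness = 1.65·0.000125^(75/1000) = 0.8409
boil_factor = (1 − e^(−0.04·27))/4.15 = 0.1591
U = 0.8409 · 0.1591

0.1338


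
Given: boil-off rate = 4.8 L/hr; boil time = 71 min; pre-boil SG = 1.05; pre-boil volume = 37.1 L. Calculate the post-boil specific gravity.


V_post = V_pre − rate·(t/60);  SG_post = 1 + (SG_pre−1)·V_pre/V_post
V_post = 37.1 − 4.8·(71/60) = 31.4200
SG_post = 1 + (1.05 − 1)·37.1/31.4200

1.0590


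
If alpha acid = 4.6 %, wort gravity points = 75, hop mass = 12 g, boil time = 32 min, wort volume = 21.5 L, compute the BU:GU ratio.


U = 1.65·0.000125^(GP/1000)·(1−e^(−0.04t))/4.15;  IBU = (α/100)·m·U·1000/V;  BU:GU = IBU/GP
U = 1.65·0.000125^(75/1000)·(1−e^(−0.04·32))/4.15 = 0.1463
IBU = (4.6/100)·12·0.1463·1000/21.5 = 3.7559
BU:GU = 3.7559/75

0.0501


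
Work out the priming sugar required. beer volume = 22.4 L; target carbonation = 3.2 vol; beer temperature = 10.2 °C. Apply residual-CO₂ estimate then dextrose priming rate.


residual = 14.695·(0.01821 + 0.09011·e^(−0.04·T));  sugar = (target − residual)·4.0·V
residual = 14.695·(0.01821 + 0.09011·e^(−0.04·10.2)) = 1.1481
sugar = (3.2 − 1.1481)·4.0·22.4

183.8468 g


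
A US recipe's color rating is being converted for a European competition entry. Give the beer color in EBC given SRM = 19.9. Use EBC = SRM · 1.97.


EBC = 19.9 · 1.97

39.2030 EBC


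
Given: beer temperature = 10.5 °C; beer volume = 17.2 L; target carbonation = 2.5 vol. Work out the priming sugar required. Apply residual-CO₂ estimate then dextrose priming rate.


residual = 14.695·(0.01821 + 0.09011·e^(−0.04·T));  sugar = (target − residual)·4.0·V
residual = 14.695·(0.01821 + 0.09011·e^(−0.04·10.5)) = 1.1376
sugar = (2.5 − 1.1376)·4.0·17.2

93.7307 g


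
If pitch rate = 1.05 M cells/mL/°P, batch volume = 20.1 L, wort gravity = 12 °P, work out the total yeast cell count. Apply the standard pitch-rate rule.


cells (billions) = rate · V_L · °P
cells = 1.05 · 20.1 · 12

253.2600 billion cells


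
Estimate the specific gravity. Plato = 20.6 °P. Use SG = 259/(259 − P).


SG = 259/(259 − 20.6)

1.0864


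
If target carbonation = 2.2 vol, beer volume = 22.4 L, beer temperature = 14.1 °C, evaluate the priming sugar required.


residual = 14.695·(0.01821 + 0.09011·e^(−0.04·T));  sugar = (target − residual)·4.0·V
residual = 14.695·(0.01821 + 0.09011·e^(−0.04·14.1)) = 1.0210
sugar = (2.2 − 1.0210)·4.0·22.4

105.6427 g


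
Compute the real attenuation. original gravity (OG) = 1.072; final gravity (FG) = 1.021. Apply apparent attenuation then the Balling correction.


AA = (OG−FG)/(OG−1)·100;  RA = AA·0.8192
AA = (1.072 − 1.021)/(1.072 − 1)·100 = 70.8333
RA = 70.8333·0.8192

58.0267 %


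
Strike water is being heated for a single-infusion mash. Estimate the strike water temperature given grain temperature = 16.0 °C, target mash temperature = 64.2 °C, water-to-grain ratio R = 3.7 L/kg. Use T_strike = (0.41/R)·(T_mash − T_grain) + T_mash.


T_strike = (0.41/3.7)·(64.2 − 16.0) + 64.2

69.5411 °C


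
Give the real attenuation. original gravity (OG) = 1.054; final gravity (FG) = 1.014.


AA = (OG−FG)/(OG−1)·100;  RA = AA·0.8192
AA = (1.054 − 1.014)/(1.054 − 1)·100 = 74.0741
RA = 74.0741·0.8192

60.6815 %


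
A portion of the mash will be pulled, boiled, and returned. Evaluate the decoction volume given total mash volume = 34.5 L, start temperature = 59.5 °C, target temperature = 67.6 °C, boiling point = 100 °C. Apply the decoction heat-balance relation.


V_dec = V_total·(T_target − T_start)/(T_boil − T_start)
V_dec = 34.5·(67.6 − 59.5)/(100 − 59.5)

6.9000 L


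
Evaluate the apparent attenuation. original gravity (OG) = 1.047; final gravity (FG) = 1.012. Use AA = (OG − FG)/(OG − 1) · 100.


AA = (1.047 − 1.012)/(1.047 − 1) · 100

74.4681 %


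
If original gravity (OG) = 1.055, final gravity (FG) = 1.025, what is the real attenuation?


AA = (OG−FG)/(OG−1)·100;  RA = AA·0.8192
AA = (1.055 − 1.025)/(1.055 − 1)·100 = 54.5455
RA = 54.5455·0.8192

44.6836 %


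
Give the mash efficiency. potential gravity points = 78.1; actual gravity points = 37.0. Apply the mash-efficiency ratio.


efficiency = actual / potential × 100
efficiency = 37.0 / 78.1 × 100

47.3752 %


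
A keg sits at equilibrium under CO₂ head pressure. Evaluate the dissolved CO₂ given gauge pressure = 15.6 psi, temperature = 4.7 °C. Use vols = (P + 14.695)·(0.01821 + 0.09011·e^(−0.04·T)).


vols = (15.6 + 14.695)·(0.01821 + 0.09011·e^(−0.04·4.7))

2.8137 volumes


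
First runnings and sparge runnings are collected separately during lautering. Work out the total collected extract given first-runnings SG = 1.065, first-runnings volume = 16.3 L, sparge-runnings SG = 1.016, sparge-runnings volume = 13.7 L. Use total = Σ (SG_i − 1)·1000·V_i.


first = (1.065 − 1)·1000·16.3 = 1059.5000
sparge = (1.016 − 1)·1000·13.7 = 219.2000
total = 1059.5000 + 219.2000

1278.7000 gravity·L


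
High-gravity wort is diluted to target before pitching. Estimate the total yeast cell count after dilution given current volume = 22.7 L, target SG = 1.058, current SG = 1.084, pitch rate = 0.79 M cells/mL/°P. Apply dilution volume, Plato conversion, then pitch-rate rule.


V_w = V·((SG_c−1)/(SG_t−1)−1);  °P = 259 − 259/SG_t;  cells = rate·(V+V_w)·°P
V_w = 22.7·((1.084−1)/(1.058−1)−1) = 10.1759
V_final = 22.7 + 10.1759 = 32.8759
°P = 259 − 259/1.058 = 14.1985
cells = 0.79·32.8759·14.1985

368.7621 billion cells


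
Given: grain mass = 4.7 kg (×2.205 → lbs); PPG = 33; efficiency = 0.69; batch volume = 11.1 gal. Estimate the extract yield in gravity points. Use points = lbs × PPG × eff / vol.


lbs = 4.7 × 2.205 = 10.3635
points = 10.3635 × 33 × 0.69 / 11.1

21.2592 points


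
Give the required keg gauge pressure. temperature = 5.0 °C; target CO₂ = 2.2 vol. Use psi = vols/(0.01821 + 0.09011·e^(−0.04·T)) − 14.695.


psi = 2.2/(0.01821 + 0.09011·e^(−0.04·5.0)) − 14.695

9.2217 psi


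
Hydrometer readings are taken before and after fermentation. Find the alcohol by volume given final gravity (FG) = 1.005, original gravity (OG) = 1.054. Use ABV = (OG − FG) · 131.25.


ABV = (1.054 − 1.005) · 131.25

6.4313 % ABV


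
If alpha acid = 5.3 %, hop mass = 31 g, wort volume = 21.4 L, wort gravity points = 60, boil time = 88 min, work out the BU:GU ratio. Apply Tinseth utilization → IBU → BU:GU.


U = 1.65·0.000125^(GP/1000)·(1−e^(−0.04t))/4.15;  IBU = (α/100)·m·U·1000/V;  BU:GU = IBU/GP
U = 1.65·0.000125^(60/1000)·(1−e^(−0.04·88))/4.15 = 0.2250
IBU = (5.3/100)·31·0.2250·1000/21.4 = 17.2753
BU:GU = 17.2753/60

0.2879


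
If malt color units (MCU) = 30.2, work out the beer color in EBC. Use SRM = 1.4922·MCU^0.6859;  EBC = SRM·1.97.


SRM = 1.4922·30.2^0.6859 = 15.4513
EBC = 15.4513·1.97

30.4390 EBC


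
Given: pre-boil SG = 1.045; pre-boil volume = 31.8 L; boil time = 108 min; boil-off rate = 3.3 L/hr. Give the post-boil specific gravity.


V_post = V_pre − rate·(t/60);  SG_post = 1 + (SG_pre−1)·V_pre/V_post
V_post = 31.8 − 3.3·(108/60) = 25.8600
SG_post = 1 + (1.045 − 1)·31.8/25.8600

1.0553


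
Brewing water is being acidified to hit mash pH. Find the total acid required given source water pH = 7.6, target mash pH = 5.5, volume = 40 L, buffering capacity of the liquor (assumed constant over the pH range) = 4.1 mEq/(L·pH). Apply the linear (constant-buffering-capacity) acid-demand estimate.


acid = buffering capacity · (pH_source − pH_target) · V
acid = 4.1 · (7.6 − 5.5) · 40

344.4000 mEq


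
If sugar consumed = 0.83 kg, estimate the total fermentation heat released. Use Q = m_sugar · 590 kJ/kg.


Q = 0.83 · 590

489.7000 kJ


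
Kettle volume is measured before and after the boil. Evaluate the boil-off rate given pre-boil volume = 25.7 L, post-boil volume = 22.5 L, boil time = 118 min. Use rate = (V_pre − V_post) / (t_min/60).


rate = (25.7 − 22.5) / (118/60)

1.6271 L/hr


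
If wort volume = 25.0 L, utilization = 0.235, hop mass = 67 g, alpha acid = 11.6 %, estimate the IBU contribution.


IBU = (α/100)·mass·U·1000 / V
IBU = (11.6/100)·67·0.235·1000 / 25.0

73.0568 IBU


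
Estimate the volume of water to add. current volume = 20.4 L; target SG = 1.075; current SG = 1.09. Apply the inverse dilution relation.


V_water = V·((SG_curr − 1)/(SG_target − 1) − 1)
V_water = 20.4·((1.09 − 1)/(1.075 − 1) − 1)

4.0800 L


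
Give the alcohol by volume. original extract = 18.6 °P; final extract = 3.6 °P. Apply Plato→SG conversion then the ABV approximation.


SG = 259/(259 − P);  ABV = (OG − FG)·131.25
OG = 259/(259 − 18.6) = 1.0774
FG = 259/(259 − 3.6) = 1.0141
ABV = (1.0774 − 1.0141)·131.25

8.3049 % ABV


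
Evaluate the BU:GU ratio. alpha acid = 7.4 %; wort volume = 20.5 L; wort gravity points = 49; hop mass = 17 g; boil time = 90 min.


U = 1.65·0.000125^(GP/1000)·(1−e^(−0.04t))/4.15;  IBU = (α/100)·m·U·1000/V;  BU:GU = IBU/GP
U = 1.65·0.000125^(49/1000)·(1−e^(−0.04·90))/4.15 = 0.2490
IBU = (7.4/100)·17·0.2490·1000/20.5 = 15.2785
BU:GU = 15.2785/49

0.3118


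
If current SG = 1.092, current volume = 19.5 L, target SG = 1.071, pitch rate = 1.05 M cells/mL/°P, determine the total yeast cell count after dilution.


V_w = V·((SG_c−1)/(SG_t−1)−1);  °P = 259 − 259/SG_t;  cells = rate·(V+V_w)·°P
V_w = 19.5·((1.092−1)/(1.071−1)−1) = 5.7676
V_final = 19.5 + 5.7676 = 25.2676
°P = 259 − 259/1.071 = 17.1699
cells = 1.05·25.2676·17.1699

455.5353 billion cells


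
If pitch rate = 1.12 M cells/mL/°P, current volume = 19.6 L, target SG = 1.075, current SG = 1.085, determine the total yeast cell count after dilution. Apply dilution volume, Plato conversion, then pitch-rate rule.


V_w = V·((SG_c−1)/(SG_t−1)−1);  °P = 259 − 259/SG_t;  cells = rate·(V+V_w)·°P
V_w = 19.6·((1.085−1)/(1.075−1)−1) = 2.6133
V_final = 19.6 + 2.6133 = 22.2133
°P = 259 − 259/1.075 = 18.0698
cells = 1.12·22.2133·18.0698

449.5565 billion cells


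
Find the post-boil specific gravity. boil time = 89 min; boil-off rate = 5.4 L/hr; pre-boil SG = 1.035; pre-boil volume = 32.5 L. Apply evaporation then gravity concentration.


V_post = V_pre − rate·(t/60);  SG_post = 1 + (SG_pre−1)·V_pre/V_post
V_post = 32.5 − 5.4·(89/60) = 24.4900
SG_post = 1 + (1.035 − 1)·32.5/24.4900

1.0464


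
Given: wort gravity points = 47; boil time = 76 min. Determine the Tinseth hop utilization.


U = 1.65·0.000125^(GP/1000) · (1 − e^(−0.04·t))/4.15
bigness = 1.65·0.000125^(47/1000) = 1.0815
boil_factor = (1 − e^(−0.04·76))/4.15 = 0.2294
U = 1.0815 · 0.2294

0.2481


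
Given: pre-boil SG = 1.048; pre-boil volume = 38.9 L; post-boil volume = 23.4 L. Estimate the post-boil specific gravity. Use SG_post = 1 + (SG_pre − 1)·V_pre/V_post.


pts_pre = (1.048 − 1)·1000 = 48.0000
pts_post = 48.0000·38.9/23.4 = 79.7949
SG_post = 1 + 79.7949/1000

1.0798


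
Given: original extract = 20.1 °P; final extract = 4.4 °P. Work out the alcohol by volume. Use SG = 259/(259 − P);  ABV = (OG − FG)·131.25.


OG = 259/(259 − 20.1) = 1.0841
FG = 259/(259 − 4.4) = 1.0173
ABV = (1.0841 − 1.0173)·131.25

8.7745 % ABV


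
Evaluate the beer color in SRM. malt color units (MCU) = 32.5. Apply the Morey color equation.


SRM = 1.4922 · MCU^0.6859
SRM = 1.4922 · 32.5^0.6859

16.2490 SRM


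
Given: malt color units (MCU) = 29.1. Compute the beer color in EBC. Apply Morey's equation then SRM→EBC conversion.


SRM = 1.4922·MCU^0.6859;  EBC = SRM·1.97
SRM = 1.4922·29.1^0.6859 = 15.0630
EBC = 15.0630·1.97

29.6741 EBC


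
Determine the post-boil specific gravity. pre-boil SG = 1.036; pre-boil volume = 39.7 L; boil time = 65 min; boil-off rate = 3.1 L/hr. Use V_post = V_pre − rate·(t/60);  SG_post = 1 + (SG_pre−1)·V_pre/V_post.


V_post = 39.7 − 3.1·(65/60) = 36.3417
SG_post = 1 + (1.036 − 1)·39.7/36.3417

1.0393


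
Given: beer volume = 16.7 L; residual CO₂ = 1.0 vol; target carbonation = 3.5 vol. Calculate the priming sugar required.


sugar = (target − residual)·4.0·V
sugar = (3.5 − 1.0)·4.0·16.7

167.0000 g


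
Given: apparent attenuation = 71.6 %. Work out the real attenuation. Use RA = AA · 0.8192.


RA = 71.6 · 0.8192

58.6547 %


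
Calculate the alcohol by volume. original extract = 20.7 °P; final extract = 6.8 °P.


SG = 259/(259 − P);  ABV = (OG − FG)·131.25
OG = 259/(259 − 20.7) = 1.0869
FG = 259/(259 − 6.8) = 1.0270
ABV = (1.0869 − 1.0270)·131.25

7.8622 % ABV


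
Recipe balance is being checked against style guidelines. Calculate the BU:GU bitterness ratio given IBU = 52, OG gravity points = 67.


BU:GU = IBU / OG_points
BU:GU = 52 / 67

0.7761


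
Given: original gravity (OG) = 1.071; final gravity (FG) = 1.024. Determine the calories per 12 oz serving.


ABW = (OG−FG)·131.25·0.79/FG;  °P = 259 − 259/SG (for OG→OE and FG→AE);  RE = 0.1808·OE + 0.8192·AE;  Cal = (6.9·ABW + 4·(RE−0.1))·FG·3.55
ABW = (1.071 − 1.024)·131.25·0.79/1.024 = 4.7591
OE = 259 − 259/1.071 = 17.1699 °P
AE = 259 − 259/1.024 = 6.0703 °P
RE = 0.1808·17.1699 + 0.8192·6.0703 = 8.0771 °P
Cal = (6.9·4.7591 + 4·(8.0771−0.1))·1.024·3.55

235.3656 kcal


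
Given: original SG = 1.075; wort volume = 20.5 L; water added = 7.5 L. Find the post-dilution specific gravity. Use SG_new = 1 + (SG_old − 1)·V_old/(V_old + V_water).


pts = (1.075 − 1)·1000·20.5/(20.5 + 7.5) = 54.9107
SG_new = 1 + 54.9107/1000

1.0549


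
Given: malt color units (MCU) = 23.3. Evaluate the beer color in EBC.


SRM = 1.4922·MCU^0.6859;  EBC = SRM·1.97
SRM = 1.4922·23.3^0.6859 = 12.9329
EBC = 12.9329·1.97

25.4778 EBC


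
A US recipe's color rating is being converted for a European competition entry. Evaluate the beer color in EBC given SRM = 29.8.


EBC = SRM · 1.97
EBC = 29.8 · 1.97

58.7060 EBC


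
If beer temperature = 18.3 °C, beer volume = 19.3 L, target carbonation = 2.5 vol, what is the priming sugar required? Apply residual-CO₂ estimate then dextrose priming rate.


residual = 14.695·(0.01821 + 0.09011·e^(−0.04·T));  sugar = (target − residual)·4.0·V
residual = 14.695·(0.01821 + 0.09011·e^(−0.04·18.3)) = 0.9044
sugar = (2.5 − 0.9044)·4.0·19.3

123.1766 g


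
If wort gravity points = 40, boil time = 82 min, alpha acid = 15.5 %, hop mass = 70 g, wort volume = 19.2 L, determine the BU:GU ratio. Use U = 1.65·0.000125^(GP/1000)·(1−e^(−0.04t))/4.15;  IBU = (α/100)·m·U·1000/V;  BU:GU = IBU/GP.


U = 1.65·0.000125^(40/1000)·(1−e^(−0.04·82))/4.15 = 0.2671
IBU = (15.5/100)·70·0.2671·1000/19.2 = 150.9328
BU:GU = 150.9328/40

3.7733


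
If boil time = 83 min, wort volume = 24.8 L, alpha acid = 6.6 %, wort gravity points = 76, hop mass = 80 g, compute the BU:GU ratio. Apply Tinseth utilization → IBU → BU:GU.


U = 1.65·0.000125^(GP/1000)·(1−e^(−0.04t))/4.15;  IBU = (α/100)·m·U·1000/V;  BU:GU = IBU/GP
U = 1.65·0.000125^(76/1000)·(1−e^(−0.04·83))/4.15 = 0.1936
IBU = (6.6/100)·80·0.1936·1000/24.8 = 41.2089
BU:GU = 41.2089/76

0.5422


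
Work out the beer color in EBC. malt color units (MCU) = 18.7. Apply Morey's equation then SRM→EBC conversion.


SRM = 1.4922·MCU^0.6859;  EBC = SRM·1.97
SRM = 1.4922·18.7^0.6859 = 11.1220
EBC = 11.1220·1.97

21.9104 EBC


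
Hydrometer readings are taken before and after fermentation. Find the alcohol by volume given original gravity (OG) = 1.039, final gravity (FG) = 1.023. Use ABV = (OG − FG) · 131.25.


ABV = (1.039 − 1.023) · 131.25

2.1000 % ABV


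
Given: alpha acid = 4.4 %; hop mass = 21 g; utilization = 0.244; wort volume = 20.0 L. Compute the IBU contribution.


IBU = (α/100)·mass·U·1000 / V
IBU = (4.4/100)·21·0.244·1000 / 20.0

11.2728 IBU


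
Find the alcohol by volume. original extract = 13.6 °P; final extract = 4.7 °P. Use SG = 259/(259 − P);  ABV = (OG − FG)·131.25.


OG = 259/(259 − 13.6) = 1.0554
FG = 259/(259 − 4.7) = 1.0185
ABV = (1.0554 − 1.0185)·131.25

4.8481 % ABV


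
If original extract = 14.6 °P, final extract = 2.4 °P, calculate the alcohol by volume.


SG = 259/(259 − P);  ABV = (OG − FG)·131.25
OG = 259/(259 − 14.6) = 1.0597
FG = 259/(259 − 2.4) = 1.0094
ABV = (1.0597 − 1.0094)·131.25

6.6130 % ABV


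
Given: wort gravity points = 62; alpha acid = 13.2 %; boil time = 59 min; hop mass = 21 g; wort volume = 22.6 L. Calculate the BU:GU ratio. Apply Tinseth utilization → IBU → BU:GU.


U = 1.65·0.000125^(GP/1000)·(1−e^(−0.04t))/4.15;  IBU = (α/100)·m·U·1000/V;  BU:GU = IBU/GP
U = 1.65·0.000125^(62/1000)·(1−e^(−0.04·59))/4.15 = 0.2062
IBU = (13.2/100)·21·0.2062·1000/22.6 = 25.2962
BU:GU = 25.2962/62

0.4080


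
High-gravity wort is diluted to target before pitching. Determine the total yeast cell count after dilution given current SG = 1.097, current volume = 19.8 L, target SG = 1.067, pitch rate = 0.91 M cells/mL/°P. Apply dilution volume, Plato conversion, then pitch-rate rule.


V_w = V·((SG_c−1)/(SG_t−1)−1);  °P = 259 − 259/SG_t;  cells = rate·(V+V_w)·°P
V_w = 19.8·((1.097−1)/(1.067−1)−1) = 8.8657
V_final = 19.8 + 8.8657 = 28.6657
°P = 259 − 259/1.067 = 16.2634
cells = 0.91·28.6657·16.2634

424.2420 billion cells


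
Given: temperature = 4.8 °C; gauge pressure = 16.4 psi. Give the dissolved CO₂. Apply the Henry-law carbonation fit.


vols = (P + 14.695)·(0.01821 + 0.09011·e^(−0.04·T))
vols = (16.4 + 14.695)·(0.01821 + 0.09011·e^(−0.04·4.8))

2.8787 volumes


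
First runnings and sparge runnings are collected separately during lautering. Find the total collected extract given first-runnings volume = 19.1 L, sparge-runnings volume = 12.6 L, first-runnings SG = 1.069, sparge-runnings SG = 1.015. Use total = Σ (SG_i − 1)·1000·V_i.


first = (1.069 − 1)·1000·19.1 = 1317.9000
sparge = (1.015 − 1)·1000·12.6 = 189.0000
total = 1317.9000 + 189.0000

1506.9000 gravity·L


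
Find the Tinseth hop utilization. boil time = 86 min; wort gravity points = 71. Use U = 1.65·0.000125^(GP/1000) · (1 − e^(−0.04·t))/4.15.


bigness = 1.65·0.000125^(71/1000) = 0.8717
boil_factor = (1 − e^(−0.04·86))/4.15 = 0.2332
U = 0.8717 · 0.2332

0.2033


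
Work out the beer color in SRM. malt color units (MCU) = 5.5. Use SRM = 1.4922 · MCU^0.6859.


SRM = 1.4922 · 5.5^0.6859

4.8044 SRM


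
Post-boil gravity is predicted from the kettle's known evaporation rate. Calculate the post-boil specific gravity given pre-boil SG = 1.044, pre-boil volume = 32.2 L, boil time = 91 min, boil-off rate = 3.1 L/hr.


V_post = V_pre − rate·(t/60);  SG_post = 1 + (SG_pre−1)·V_pre/V_post
V_post = 32.2 − 3.1·(91/60) = 27.4983
SG_post = 1 + (1.044 − 1)·32.2/27.4983

1.0515


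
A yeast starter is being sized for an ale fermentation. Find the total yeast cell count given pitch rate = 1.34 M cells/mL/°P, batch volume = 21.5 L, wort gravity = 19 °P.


cells (billions) = rate · V_L · °P
cells = 1.34 · 21.5 · 19

547.3900 billion cells


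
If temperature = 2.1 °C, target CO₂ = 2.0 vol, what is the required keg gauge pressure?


psi = vols/(0.01821 + 0.09011·e^(−0.04·T)) − 14.695
psi = 2.0/(0.01821 + 0.09011·e^(−0.04·2.1)) − 14.695

5.0952 psi


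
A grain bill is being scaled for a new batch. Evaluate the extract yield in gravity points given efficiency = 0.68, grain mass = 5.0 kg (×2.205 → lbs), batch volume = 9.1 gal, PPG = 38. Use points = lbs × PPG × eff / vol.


lbs = 5.0 × 2.205 = 11.0250
points = 11.0250 × 38 × 0.68 / 9.1

31.3062 points


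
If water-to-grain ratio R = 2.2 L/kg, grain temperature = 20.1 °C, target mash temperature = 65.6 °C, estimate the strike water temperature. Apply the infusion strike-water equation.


T_strike = (0.41/R)·(T_mash − T_grain) + T_mash
T_strike = (0.41/2.2)·(65.6 − 20.1) + 65.6

74.0795 °C


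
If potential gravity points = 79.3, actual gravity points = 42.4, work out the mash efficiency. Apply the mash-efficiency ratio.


efficiency = actual / potential × 100
efficiency = 42.4 / 79.3 × 100

53.4678 %


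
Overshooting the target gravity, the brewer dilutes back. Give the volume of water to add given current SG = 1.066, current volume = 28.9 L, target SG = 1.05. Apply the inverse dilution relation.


V_water = V·((SG_curr − 1)/(SG_target − 1) − 1)
V_water = 28.9·((1.066 − 1)/(1.05 − 1) − 1)

9.2480 L


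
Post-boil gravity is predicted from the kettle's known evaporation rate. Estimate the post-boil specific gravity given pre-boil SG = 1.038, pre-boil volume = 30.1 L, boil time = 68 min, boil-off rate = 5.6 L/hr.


V_post = V_pre − rate·(t/60);  SG_post = 1 + (SG_pre−1)·V_pre/V_post
V_post = 30.1 − 5.6·(68/60) = 23.7533
SG_post = 1 + (1.038 − 1)·30.1/23.7533

1.0482


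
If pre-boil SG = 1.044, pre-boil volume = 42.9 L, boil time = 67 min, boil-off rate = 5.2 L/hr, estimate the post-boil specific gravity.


V_post = V_pre − rate·(t/60);  SG_post = 1 + (SG_pre−1)·V_pre/V_post
V_post = 42.9 − 5.2·(67/60) = 37.0933
SG_post = 1 + (1.044 − 1)·42.9/37.0933

1.0509


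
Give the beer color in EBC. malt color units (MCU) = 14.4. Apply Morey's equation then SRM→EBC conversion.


SRM = 1.4922·MCU^0.6859;  EBC = SRM·1.97
SRM = 1.4922·14.4^0.6859 = 9.2971
EBC = 9.2971·1.97

18.3153 EBC


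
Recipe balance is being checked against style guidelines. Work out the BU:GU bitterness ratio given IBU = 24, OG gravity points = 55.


BU:GU = IBU / OG_points
BU:GU = 24 / 55

0.4364


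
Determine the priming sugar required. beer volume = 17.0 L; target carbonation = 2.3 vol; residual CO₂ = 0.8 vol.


sugar = (target − residual)·4.0·V
sugar = (2.3 − 0.8)·4.0·17.0

102.0000 g


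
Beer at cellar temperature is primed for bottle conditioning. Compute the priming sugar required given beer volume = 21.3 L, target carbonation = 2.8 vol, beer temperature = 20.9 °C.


residual = 14.695·(0.01821 + 0.09011·e^(−0.04·T));  sugar = (target − residual)·4.0·V
residual = 14.695·(0.01821 + 0.09011·e^(−0.04·20.9)) = 0.8415
sugar = (2.8 − 0.8415)·4.0·21.3

166.8605 g


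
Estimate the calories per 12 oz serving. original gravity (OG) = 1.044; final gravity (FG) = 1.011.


ABW = (OG−FG)·131.25·0.79/FG;  °P = 259 − 259/SG (for OG→OE and FG→AE);  RE = 0.1808·OE + 0.8192·AE;  Cal = (6.9·ABW + 4·(RE−0.1))·FG·3.55
ABW = (1.044 − 1.011)·131.25·0.79/1.011 = 3.3845
OE = 259 − 259/1.044 = 10.9157 °P
AE = 259 − 259/1.011 = 2.8180 °P
RE = 0.1808·10.9157 + 0.8192·2.8180 = 4.2821 °P
Cal = (6.9·3.3845 + 4·(4.2821−0.1))·1.011·3.55

143.8528 kcal


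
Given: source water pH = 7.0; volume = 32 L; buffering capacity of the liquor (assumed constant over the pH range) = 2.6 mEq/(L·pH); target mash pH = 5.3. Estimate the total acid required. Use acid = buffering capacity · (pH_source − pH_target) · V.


acid = 2.6 · (7.0 − 5.3) · 32

141.4400 mEq


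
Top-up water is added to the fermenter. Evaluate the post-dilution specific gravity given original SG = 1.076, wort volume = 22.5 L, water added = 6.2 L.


SG_new = 1 + (SG_old − 1)·V_old/(V_old + V_water)
pts = (1.076 − 1)·1000·22.5/(22.5 + 6.2) = 59.5819
SG_new = 1 + 59.5819/1000

1.0596


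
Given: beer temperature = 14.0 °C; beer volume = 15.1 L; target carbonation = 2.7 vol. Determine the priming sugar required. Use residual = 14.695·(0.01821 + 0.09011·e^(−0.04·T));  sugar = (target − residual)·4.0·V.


residual = 14.695·(0.01821 + 0.09011·e^(−0.04·14.0)) = 1.0240
sugar = (2.7 − 1.0240)·4.0·15.1

101.2321 g


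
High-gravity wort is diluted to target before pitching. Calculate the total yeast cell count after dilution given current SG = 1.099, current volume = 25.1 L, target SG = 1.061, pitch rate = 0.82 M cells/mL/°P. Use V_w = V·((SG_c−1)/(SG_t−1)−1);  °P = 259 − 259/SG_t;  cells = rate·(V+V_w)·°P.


V_w = 25.1·((1.099−1)/(1.061−1)−1) = 15.6361
V_final = 25.1 + 15.6361 = 40.7361
°P = 259 − 259/1.061 = 14.8907
cells = 0.82·40.7361·14.8907

497.4016 billion cells


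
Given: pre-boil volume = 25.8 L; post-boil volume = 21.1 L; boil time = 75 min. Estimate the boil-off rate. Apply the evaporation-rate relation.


rate = (V_pre − V_post) / (t_min/60)
rate = (25.8 − 21.1) / (75/60)

3.7600 L/hr


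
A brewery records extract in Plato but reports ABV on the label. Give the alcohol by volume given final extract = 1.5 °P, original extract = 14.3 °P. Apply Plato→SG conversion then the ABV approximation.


SG = 259/(259 − P);  ABV = (OG − FG)·131.25
OG = 259/(259 − 14.3) = 1.0584
FG = 259/(259 − 1.5) = 1.0058
ABV = (1.0584 − 1.0058)·131.25

6.9055 % ABV


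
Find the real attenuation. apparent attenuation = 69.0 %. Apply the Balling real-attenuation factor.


RA = AA · 0.8192
RA = 69.0 · 0.8192

56.5248 %


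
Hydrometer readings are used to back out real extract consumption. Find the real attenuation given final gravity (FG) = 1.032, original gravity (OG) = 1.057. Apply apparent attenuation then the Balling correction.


AA = (OG−FG)/(OG−1)·100;  RA = AA·0.8192
AA = (1.057 − 1.032)/(1.057 − 1)·100 = 43.8596
RA = 43.8596·0.8192

35.9298 %


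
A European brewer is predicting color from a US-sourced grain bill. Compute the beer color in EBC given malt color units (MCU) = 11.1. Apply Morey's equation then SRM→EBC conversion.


SRM = 1.4922·MCU^0.6859;  EBC = SRM·1.97
SRM = 1.4922·11.1^0.6859 = 7.7770
EBC = 7.7770·1.97

15.3208 EBC


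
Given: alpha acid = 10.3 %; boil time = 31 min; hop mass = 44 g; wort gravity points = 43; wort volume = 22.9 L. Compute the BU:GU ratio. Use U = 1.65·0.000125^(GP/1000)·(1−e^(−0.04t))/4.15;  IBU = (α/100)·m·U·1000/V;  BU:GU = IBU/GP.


U = 1.65·0.000125^(43/1000)·(1−e^(−0.04·31))/4.15 = 0.1920
IBU = (10.3/100)·44·0.1920·1000/22.9 = 37.9920
BU:GU = 37.9920/43

0.8835


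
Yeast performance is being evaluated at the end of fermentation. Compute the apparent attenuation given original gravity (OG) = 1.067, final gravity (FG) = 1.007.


AA = (OG − FG)/(OG − 1) · 100
AA = (1.067 − 1.007)/(1.067 − 1) · 100

89.5522 %


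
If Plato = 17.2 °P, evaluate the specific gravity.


SG = 259/(259 − P)
SG = 259/(259 − 17.2)

1.0711


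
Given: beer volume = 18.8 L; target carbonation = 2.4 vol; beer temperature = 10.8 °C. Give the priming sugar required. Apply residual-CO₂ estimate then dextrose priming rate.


residual = 14.695·(0.01821 + 0.09011·e^(−0.04·T));  sugar = (target − residual)·4.0·V
residual = 14.695·(0.01821 + 0.09011·e^(−0.04·10.8)) = 1.1273
sugar = (2.4 − 1.1273)·4.0·18.8

95.7103 g


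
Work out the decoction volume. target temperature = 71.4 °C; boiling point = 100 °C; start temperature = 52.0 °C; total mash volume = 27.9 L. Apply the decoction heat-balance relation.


V_dec = V_total·(T_target − T_start)/(T_boil − T_start)
V_dec = 27.9·(71.4 − 52.0)/(100 − 52.0)

11.2763 L
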